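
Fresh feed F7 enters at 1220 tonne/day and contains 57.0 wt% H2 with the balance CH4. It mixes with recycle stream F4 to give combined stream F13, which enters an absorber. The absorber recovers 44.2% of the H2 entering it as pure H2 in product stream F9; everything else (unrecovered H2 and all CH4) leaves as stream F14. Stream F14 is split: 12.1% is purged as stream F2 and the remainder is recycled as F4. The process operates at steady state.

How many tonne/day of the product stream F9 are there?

H2 in F13: m_A = 1220×0.570 + (1−0.121)·(1−0.442)·m_A, so m_A = 695.4/0.5095 = 1364.8 tonne/day.
Product F9 = 0.442×1364.8 = 603.25 tonne/day.

603.3 tonne/day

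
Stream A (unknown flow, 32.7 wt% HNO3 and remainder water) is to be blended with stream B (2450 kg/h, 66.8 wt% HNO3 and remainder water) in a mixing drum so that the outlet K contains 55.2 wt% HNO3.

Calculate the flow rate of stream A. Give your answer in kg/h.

Let A be the unknown flow. Total out = 2450 + A.
HNO3 balance: 1636.6 + 0.327·A = 0.552·(2450 + A)
(0.327 − 0.552)·A = 0.552×2450 − 1636.6 = -284.2
A = -284.2 / -0.225 = 1263.1 kg/h

1263 kg/h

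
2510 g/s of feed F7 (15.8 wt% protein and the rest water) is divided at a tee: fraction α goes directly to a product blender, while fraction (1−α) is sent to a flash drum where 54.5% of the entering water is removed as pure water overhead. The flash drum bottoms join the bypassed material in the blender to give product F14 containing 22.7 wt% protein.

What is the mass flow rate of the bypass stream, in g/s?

847.4 g/s

All 2510×0.158 = 396.58 g/s of protein reaches F14, so F14 = 396.58/0.227 = 1747 g/s and vapour = 762.95 g/s.
The evaporator receives (1−α)·2510 of feed at 0.842 water and removes 0.545 of that water:
0.545×0.842×(1−α)×2510 = 762.95
(1−α) = 762.95/1151.8 = 0.6624;  α = 0.3376.
Bypass flow = 0.3376×2510 = 847.4 g/s.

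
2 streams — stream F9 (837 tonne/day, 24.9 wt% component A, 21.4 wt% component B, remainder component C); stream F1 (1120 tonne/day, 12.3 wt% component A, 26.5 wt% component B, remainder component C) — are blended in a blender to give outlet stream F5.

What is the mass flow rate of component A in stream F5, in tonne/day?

346.2 tonne/day

component A out = component A in = 837×0.249 + 1120×0.123 = 346.17 tonne/day.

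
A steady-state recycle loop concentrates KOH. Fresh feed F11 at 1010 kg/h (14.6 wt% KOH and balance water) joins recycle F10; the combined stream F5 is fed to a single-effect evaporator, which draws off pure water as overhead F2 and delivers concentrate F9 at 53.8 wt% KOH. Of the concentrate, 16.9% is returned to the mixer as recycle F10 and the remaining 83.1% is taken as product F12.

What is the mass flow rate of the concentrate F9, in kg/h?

Overall KOH balance (none leaves overhead): KOH in fresh feed = KOH in product, i.e. 1010×0.146 = (1−0.169)·F9·0.538.
F9 = 147.46/(0.538×0.831) = 329.83 kg/h.

329.8 kg/h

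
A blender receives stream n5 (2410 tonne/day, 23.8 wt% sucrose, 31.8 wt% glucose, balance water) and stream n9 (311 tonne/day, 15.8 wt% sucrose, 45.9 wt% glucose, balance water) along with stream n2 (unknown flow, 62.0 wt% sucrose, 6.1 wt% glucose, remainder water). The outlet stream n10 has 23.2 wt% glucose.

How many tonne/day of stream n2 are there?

1625 tonne/day

Let n2 be the unknown flow. Total out = 2721 + n2.
glucose balance: 909.13 + 0.061·n2 = 0.232·(2721 + n2)
(0.061 − 0.232)·n2 = 0.232×2721 − 909.13 = -277.86
n2 = -277.86 / -0.171 = 1624.9 tonne/day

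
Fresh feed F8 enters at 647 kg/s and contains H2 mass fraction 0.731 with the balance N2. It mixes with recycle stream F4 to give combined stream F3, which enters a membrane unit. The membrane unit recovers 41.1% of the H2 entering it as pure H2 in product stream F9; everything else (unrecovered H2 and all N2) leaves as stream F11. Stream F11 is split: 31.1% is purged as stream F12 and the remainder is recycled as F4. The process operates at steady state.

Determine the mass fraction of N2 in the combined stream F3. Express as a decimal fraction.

0.413

N2 enters only via F8 and leaves only via the purge: 647×0.269 = 0.311×(N2 in F11), and the membrane unit passes all N2, so N2 in F3 = N2 in F11 = 559.62 kg/s.
H2 in F3: m_A = 647×0.731 + (1−0.311)·(1−0.411)·m_A, so m_A = 472.96/0.5942 = 795.98 kg/s.
F3 = 795.98 + 559.62 = 1355.6 kg/s.
N2 fraction in F3 = 559.62/1355.6 = 0.413.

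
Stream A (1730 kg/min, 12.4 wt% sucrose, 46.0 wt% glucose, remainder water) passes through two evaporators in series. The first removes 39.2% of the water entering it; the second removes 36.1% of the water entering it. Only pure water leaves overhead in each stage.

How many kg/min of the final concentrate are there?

water in feed = 1730×0.416 = 719.68 kg/min.
After stage 1: water left = (1−0.392)×719.68 = 437.57; stream total = 1447.9 kg/min.
After stage 2: water left = (1−0.361)×437.57 = 279.6; final concentrate = 1289.9 kg/min.

1290 kg/min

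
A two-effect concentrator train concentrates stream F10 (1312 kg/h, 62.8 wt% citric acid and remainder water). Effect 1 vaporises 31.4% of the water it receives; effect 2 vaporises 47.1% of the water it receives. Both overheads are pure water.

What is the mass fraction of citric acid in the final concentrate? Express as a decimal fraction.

0.823

water in feed = 1312×0.372 = 488.06 kg/h.
After stage 1: water left = (1−0.314)×488.06 = 334.81; stream total = 1158.7 kg/h.
After stage 2: water left = (1−0.471)×334.81 = 177.12; final concentrate = 1001.1 kg/h.
citric acid fraction = 823.94/1001.1 = 0.823.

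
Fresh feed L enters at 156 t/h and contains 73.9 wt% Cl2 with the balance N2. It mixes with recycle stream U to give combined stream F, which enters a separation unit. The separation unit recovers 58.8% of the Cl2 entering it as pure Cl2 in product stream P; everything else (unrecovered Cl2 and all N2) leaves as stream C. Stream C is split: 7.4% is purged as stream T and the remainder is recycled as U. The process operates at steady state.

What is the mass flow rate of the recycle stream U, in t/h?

580.6 t/h

N2 enters only via L and leaves only via the purge: 156×0.261 = 0.074×(N2 in C), and the separation unit passes all N2, so N2 in F = N2 in C = 550.22 t/h.
Cl2 in F: m_A = 156×0.739 + (1−0.074)·(1−0.588)·m_A, so m_A = 115.28/0.6185 = 186.4 t/h.
C = (1−0.588)×186.4 + 550.22 = 627.01 t/h.
Recycle U = (1−0.074)×627.01 = 580.61 t/h.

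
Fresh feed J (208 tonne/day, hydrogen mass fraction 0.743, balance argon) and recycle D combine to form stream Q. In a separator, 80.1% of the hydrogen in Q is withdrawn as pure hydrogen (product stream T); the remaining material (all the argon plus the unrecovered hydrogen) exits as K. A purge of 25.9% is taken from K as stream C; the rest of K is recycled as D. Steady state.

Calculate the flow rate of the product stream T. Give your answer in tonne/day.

145.2 tonne/day

hydrogen in Q: m_A = 208×0.743 + (1−0.259)·(1−0.801)·m_A, so m_A = 154.54/0.8525 = 181.27 tonne/day.
Product T = 0.801×181.27 = 145.2 tonne/day.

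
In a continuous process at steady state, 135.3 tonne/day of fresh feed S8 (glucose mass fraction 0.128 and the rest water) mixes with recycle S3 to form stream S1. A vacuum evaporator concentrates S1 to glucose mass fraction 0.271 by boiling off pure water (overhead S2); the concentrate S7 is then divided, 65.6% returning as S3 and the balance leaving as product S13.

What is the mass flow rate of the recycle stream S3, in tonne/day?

121.9 tonne/day

Overall glucose balance (none leaves overhead): glucose in fresh feed = glucose in product, i.e. 135.3×0.128 = (1−0.656)·S7·0.271.
S7 = 17.318/(0.271×0.344) = 185.77 tonne/day.
Recycle S3 = 0.656×185.77 = 121.87 tonne/day.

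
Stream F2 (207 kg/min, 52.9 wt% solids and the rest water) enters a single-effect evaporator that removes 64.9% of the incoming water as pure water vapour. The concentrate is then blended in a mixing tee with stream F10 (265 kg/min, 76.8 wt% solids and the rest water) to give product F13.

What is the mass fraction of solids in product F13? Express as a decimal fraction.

Vapour removed = 0.649×0.471×207 = 63.276 kg/min; concentrate = 143.72 kg/min.
solids reaching the mixer = 109.5 (from concentrate) + 265×0.768 = 313.02 kg/min.
Product flow = 143.72 + 265 = 408.72 kg/min; solids fraction = 0.766.

0.766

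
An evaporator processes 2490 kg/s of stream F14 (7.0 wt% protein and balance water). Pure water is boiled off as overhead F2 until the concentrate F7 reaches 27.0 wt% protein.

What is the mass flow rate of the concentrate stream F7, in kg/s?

protein is conserved: 2490×0.070 = 174.3 kg/s all reports to the concentrate.
Concentrate = 174.3/(target fraction) = 645.56 kg/s.

645.6 kg/s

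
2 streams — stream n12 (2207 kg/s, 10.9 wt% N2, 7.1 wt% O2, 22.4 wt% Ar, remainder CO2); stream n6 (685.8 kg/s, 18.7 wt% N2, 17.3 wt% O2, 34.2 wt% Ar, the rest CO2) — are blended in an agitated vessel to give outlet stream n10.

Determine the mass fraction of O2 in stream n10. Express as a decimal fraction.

0.095

Total flow out = 2207 + 685.8 = 2892.8 kg/s.
O2 in = 2207×0.071 + 685.8×0.173 = 275.34 kg/s.
O2 mass fraction in n10 = 275.34/2892.8 = 0.095.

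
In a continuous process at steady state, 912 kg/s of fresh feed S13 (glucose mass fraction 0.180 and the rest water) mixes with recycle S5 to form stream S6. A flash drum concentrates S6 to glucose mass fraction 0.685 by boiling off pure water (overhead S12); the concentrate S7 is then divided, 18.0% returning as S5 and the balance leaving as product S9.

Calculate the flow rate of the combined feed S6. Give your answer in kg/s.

964.6 kg/s

Overall glucose balance (none leaves overhead): glucose in fresh feed = glucose in product, i.e. 912×0.180 = (1−0.180)·S7·0.685.
S7 = 164.16/(0.685×0.820) = 292.26 kg/s.
Recycle S5 = 0.180×292.26 = 52.606 kg/s.
Combined feed S6 = 912 + 52.606 = 964.61 kg/s.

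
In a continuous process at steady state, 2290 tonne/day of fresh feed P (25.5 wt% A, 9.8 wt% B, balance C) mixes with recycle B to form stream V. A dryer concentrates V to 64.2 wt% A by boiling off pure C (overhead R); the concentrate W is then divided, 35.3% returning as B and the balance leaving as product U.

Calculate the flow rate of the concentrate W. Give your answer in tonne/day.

Overall A balance (none leaves overhead): A in fresh feed = A in product, i.e. 2290×0.255 = (1−0.353)·W·0.642.
W = 583.95/(0.642×0.647) = 1405.8 tonne/day.

1406 tonne/day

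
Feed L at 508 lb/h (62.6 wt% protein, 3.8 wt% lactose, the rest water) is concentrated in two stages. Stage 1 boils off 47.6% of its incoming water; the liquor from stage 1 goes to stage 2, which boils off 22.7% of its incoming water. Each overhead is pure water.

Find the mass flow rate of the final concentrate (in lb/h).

water in feed = 508×0.336 = 170.69 lb/h.
After stage 1: water left = (1−0.476)×170.69 = 89.441; stream total = 426.75 lb/h.
After stage 2: water left = (1−0.227)×89.441 = 69.138; final concentrate = 406.45 lb/h.

406.4 lb/h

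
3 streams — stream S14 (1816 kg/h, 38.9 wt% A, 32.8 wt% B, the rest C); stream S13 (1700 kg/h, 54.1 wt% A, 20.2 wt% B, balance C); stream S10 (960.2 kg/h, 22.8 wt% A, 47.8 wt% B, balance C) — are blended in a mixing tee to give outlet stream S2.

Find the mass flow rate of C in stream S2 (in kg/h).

1233 kg/h

C out = C in = 1816×0.283 + 1700×0.257 + 960.2×0.294 = 1233.1 kg/h.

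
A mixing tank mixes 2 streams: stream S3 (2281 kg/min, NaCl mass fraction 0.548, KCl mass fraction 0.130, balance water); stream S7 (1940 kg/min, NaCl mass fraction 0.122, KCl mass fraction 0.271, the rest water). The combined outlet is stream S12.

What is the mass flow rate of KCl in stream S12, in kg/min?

KCl out = KCl in = 2281×0.130 + 1940×0.271 = 822.27 kg/min.

822.3 kg/min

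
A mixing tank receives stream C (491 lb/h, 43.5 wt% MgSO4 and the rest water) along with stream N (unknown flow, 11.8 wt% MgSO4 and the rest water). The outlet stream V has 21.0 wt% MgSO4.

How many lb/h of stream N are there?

Let N be the unknown flow. Total out = 491 + N.
MgSO4 balance: 213.59 + 0.118·N = 0.210·(491 + N)
(0.118 − 0.210)·N = 0.210×491 − 213.59 = -110.48
N = -110.48 / -0.092 = 1200.8 lb/h

1201 lb/h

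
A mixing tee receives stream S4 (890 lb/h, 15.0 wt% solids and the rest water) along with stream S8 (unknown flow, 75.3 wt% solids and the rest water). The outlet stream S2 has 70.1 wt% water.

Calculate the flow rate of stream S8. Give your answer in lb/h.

292.1 lb/h

Let S8 be the unknown flow. Total out = 890 + S8.
water balance: 756.5 + 0.247·S8 = 0.701·(890 + S8)
(0.247 − 0.701)·S8 = 0.701×890 − 756.5 = -132.61
S8 = -132.61 / -0.454 = 292.09 lb/h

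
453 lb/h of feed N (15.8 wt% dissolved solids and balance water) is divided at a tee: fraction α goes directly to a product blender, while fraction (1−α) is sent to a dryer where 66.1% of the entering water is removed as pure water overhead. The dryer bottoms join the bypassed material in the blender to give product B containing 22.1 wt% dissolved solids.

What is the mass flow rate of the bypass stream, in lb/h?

221 lb/h

All 453×0.158 = 71.574 lb/h of dissolved solids reaches B, so B = 71.574/0.221 = 323.86 lb/h and vapour = 129.14 lb/h.
The evaporator receives (1−α)·453 of feed at 0.842 water and removes 0.661 of that water:
0.661×0.842×(1−α)×453 = 129.14
(1−α) = 129.14/252.12 = 0.5122;  α = 0.4878.
Bypass flow = 0.4878×453 = 220.98 lb/h.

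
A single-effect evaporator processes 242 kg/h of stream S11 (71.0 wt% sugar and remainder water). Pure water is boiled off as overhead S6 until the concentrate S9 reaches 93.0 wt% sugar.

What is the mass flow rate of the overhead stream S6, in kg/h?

57.25 kg/h

sugar is conserved: 242×0.710 = 171.82 kg/h all reports to the concentrate.
Concentrate = 171.82/(target fraction) = 184.75 kg/h.
Overhead = 242 − 184.75 = 57.247 kg/h.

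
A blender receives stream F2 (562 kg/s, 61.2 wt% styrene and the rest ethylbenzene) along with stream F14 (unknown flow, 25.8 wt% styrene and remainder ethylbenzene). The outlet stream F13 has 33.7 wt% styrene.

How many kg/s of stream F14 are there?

1956 kg/s

Let F14 be the unknown flow. Total out = 562 + F14.
styrene balance: 343.94 + 0.258·F14 = 0.337·(562 + F14)
(0.258 − 0.337)·F14 = 0.337×562 − 343.94 = -154.55
F14 = -154.55 / -0.079 = 1956.3 kg/s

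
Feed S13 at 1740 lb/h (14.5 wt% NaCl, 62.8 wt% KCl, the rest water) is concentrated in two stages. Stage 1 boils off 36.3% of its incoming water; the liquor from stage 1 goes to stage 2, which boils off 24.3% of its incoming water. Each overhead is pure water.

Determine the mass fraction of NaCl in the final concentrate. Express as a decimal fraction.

water in feed = 1740×0.227 = 394.98 lb/h.
After stage 1: water left = (1−0.363)×394.98 = 251.6; stream total = 1596.6 lb/h.
After stage 2: water left = (1−0.243)×251.6 = 190.46; final concentrate = 1535.5 lb/h.
NaCl fraction = 252.3/1535.5 = 0.1643.

0.1643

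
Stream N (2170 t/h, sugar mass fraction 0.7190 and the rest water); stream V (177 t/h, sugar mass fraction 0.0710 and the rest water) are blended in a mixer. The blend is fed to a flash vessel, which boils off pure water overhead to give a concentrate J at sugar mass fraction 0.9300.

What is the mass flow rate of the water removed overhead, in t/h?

655.8 t/h

sugar entering = 2170×0.719 + 177×0.071 = 1572.8 t/h.
All sugar reports to J, so J = 1572.8/0.930 = 1691.2 t/h.
Total feed = 2347 t/h; overhead = 2347 − 1691.2 = 655.82 t/h.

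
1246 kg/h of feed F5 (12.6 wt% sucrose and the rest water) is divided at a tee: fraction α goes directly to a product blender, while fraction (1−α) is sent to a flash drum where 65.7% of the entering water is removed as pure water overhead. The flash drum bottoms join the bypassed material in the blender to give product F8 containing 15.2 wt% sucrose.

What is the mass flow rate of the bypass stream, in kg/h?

874.8 kg/h

All 1246×0.126 = 157 kg/h of sucrose reaches F8, so F8 = 157/0.152 = 1032.9 kg/h and vapour = 213.13 kg/h.
The evaporator receives (1−α)·1246 of feed at 0.874 water and removes 0.657 of that water:
0.657×0.874×(1−α)×1246 = 213.13
(1−α) = 213.13/715.48 = 0.2979;  α = 0.7021.
Bypass flow = 0.7021×1246 = 874.83 kg/h.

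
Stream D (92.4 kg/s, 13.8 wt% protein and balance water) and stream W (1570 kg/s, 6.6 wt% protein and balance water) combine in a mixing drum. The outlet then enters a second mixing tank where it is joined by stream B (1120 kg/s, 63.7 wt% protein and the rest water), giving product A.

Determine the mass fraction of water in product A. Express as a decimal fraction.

0.702

Overall, product flow = 2782.4 kg/s.
water in = 92.4×0.862 + 1570×0.934 + 1120×0.363 = 1952.6 kg/s.
water fraction in A = 0.702.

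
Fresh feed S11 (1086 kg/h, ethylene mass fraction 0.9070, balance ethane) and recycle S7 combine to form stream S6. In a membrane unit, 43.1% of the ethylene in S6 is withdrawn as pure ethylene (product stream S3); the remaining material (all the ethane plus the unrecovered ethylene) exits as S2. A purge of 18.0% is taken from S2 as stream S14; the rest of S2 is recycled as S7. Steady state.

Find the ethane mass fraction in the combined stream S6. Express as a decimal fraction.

ethane enters only via S11 and leaves only via the purge: 1086×0.093 = 0.180×(ethane in S2), and the membrane unit passes all ethane, so ethane in S6 = ethane in S2 = 561.1 kg/h.
ethylene in S6: m_A = 1086×0.907 + (1−0.180)·(1−0.431)·m_A, so m_A = 985/0.5334 = 1846.6 kg/h.
S6 = 1846.6 + 561.1 = 2407.7 kg/h.
ethane fraction in S6 = 561.1/2407.7 = 0.2330.

0.2330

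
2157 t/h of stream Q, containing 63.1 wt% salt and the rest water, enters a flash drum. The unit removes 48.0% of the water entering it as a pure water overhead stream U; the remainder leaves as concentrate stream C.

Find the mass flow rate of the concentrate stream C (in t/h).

water entering = 2157×0.369 = 795.93 t/h; overhead removed = 0.480×795.93 = 382.05 t/h.
Concentrate = 2157 − 382.05 = 1775 t/h.

1775 t/h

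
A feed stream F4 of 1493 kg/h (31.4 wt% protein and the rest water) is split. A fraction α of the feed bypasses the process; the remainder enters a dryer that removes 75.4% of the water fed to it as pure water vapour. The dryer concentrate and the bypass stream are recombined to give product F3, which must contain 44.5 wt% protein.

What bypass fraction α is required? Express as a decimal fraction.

All 1493×0.314 = 468.8 kg/h of protein reaches F3, so F3 = 468.8/0.445 = 1053.5 kg/h and vapour = 439.51 kg/h.
The evaporator receives (1−α)·1493 of feed at 0.686 water and removes 0.754 of that water:
0.754×0.686×(1−α)×1493 = 439.51
(1−α) = 439.51/772.25 = 0.5691;  α = 0.4309.

0.431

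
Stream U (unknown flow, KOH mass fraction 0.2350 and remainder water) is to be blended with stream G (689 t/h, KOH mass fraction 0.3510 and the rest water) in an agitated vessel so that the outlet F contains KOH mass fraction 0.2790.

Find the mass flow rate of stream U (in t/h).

Let U be the unknown flow. Total out = 689 + U.
KOH balance: 241.84 + 0.235·U = 0.279·(689 + U)
(0.235 − 0.279)·U = 0.279×689 − 241.84 = -49.608
U = -49.608 / -0.044 = 1127.5 t/h

1127 t/h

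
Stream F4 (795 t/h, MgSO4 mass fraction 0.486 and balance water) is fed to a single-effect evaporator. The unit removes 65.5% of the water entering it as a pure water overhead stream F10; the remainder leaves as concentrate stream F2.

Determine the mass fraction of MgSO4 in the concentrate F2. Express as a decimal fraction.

0.733

MgSO4 is not removed: 795×0.486 = 386.37 t/h of MgSO4 enters F2.
water entering = 795×0.514 = 408.63 t/h; overhead removed = 0.655×408.63 = 267.65 t/h.
Concentrate = 795 − 267.65 = 527.35 t/h.
Mass fraction = 386.37/527.35 = 0.733.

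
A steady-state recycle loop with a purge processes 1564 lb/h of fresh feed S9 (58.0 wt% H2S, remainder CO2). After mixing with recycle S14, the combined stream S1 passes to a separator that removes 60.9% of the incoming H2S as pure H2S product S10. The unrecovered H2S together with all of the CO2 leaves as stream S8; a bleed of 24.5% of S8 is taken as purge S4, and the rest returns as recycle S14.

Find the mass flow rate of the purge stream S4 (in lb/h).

780.2 lb/h

CO2 enters only via S9 and leaves only via the purge: 1564×0.420 = 0.245×(CO2 in S8), and the separator passes all CO2, so CO2 in S1 = CO2 in S8 = 2681.1 lb/h.
H2S in S1: m_A = 1564×0.580 + (1−0.245)·(1−0.609)·m_A, so m_A = 907.12/0.7048 = 1287.1 lb/h.
S8 = (1−0.609)×1287.1 + 2681.1 = 3184.4 lb/h.
Purge S4 = 0.245×3184.4 = 780.17 lb/h.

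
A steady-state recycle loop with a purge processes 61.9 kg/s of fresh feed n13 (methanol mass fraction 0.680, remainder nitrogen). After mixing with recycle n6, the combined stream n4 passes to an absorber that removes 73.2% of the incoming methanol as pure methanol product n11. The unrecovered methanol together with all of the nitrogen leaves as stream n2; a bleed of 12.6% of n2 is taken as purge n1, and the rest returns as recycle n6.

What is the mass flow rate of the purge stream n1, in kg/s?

21.66 kg/s

nitrogen enters only via n13 and leaves only via the purge: 61.9×0.320 = 0.126×(nitrogen in n2), and the absorber passes all nitrogen, so nitrogen in n4 = nitrogen in n2 = 157.21 kg/s.
methanol in n4: m_A = 61.9×0.680 + (1−0.126)·(1−0.732)·m_A, so m_A = 42.092/0.7658 = 54.967 kg/s.
n2 = (1−0.732)×54.967 + 157.21 = 171.94 kg/s.
Purge n1 = 0.126×171.94 = 21.664 kg/s.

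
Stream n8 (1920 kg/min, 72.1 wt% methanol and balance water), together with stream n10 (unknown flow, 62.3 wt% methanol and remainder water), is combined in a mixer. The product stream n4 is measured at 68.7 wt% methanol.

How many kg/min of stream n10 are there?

1020 kg/min

Let n10 be the unknown flow. Total out = 1920 + n10.
methanol balance: 1384.3 + 0.623·n10 = 0.687·(1920 + n10)
(0.623 − 0.687)·n10 = 0.687×1920 − 1384.3 = -65.28
n10 = -65.28 / -0.064 = 1020 kg/min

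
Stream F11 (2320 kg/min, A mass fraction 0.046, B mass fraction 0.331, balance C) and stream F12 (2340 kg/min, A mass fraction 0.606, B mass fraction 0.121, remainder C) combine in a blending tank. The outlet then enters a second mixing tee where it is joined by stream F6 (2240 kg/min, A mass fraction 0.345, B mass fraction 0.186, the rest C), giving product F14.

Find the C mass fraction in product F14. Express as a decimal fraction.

Overall, product flow = 6900 kg/min.
C in = 2320×0.623 + 2340×0.273 + 2240×0.469 = 3134.7 kg/min.
C fraction in F14 = 0.454.

0.454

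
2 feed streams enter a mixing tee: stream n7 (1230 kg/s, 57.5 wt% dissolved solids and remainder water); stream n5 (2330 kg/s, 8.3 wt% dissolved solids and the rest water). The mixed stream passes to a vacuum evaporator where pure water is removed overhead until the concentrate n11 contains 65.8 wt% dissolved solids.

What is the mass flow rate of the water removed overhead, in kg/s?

dissolved solids entering = 1230×0.575 + 2330×0.083 = 900.64 kg/s.
All dissolved solids reports to n11, so n11 = 900.64/0.658 = 1368.8 kg/s.
Total feed = 3560 kg/s; overhead = 3560 − 1368.8 = 2191.2 kg/s.

2191 kg/s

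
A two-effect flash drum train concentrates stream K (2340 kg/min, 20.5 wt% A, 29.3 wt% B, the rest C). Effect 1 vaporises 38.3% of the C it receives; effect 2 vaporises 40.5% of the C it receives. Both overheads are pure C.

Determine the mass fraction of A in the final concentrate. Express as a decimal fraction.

0.300

C in feed = 2340×0.502 = 1174.7 kg/min.
After stage 1: C left = (1−0.383)×1174.7 = 724.78; stream total = 1890.1 kg/min.
After stage 2: C left = (1−0.405)×724.78 = 431.24; final concentrate = 1596.6 kg/min.
A fraction = 479.7/1596.6 = 0.300.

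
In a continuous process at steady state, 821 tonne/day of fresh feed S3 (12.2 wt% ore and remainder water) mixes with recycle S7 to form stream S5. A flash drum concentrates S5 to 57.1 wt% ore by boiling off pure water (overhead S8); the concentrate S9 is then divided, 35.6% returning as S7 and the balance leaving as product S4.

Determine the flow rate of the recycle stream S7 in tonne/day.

96.97 tonne/day

Overall ore balance (none leaves overhead): ore in fresh feed = ore in product, i.e. 821×0.122 = (1−0.356)·S9·0.571.
S9 = 100.16/(0.571×0.644) = 272.38 tonne/day.
Recycle S7 = 0.356×272.38 = 96.969 tonne/day.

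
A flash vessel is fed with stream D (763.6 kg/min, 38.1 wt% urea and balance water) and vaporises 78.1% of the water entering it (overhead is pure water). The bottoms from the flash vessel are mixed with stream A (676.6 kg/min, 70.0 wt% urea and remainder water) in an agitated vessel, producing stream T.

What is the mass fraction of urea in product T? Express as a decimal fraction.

0.714

Vapour removed = 0.781×0.619×763.6 = 369.15 kg/min; concentrate = 394.45 kg/min.
urea reaching the mixer = 290.93 (from concentrate) + 676.6×0.700 = 764.55 kg/min.
Product flow = 394.45 + 676.6 = 1071 kg/min; urea fraction = 0.714.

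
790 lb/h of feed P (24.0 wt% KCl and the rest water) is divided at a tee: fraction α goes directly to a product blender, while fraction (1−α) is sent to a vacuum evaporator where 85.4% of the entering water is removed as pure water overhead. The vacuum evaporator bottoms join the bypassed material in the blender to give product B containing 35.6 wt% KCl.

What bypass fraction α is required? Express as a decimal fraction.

All 790×0.240 = 189.6 lb/h of KCl reaches B, so B = 189.6/0.356 = 532.58 lb/h and vapour = 257.42 lb/h.
The evaporator receives (1−α)·790 of feed at 0.760 water and removes 0.854 of that water:
0.854×0.760×(1−α)×790 = 257.42
(1−α) = 257.42/512.74 = 0.5020;  α = 0.4980.

0.498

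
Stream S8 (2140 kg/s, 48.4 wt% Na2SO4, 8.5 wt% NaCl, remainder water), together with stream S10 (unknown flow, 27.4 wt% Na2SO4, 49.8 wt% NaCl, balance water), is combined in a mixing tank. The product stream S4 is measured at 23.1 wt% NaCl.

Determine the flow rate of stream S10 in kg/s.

1170 kg/s

Let S10 be the unknown flow. Total out = 2140 + S10.
NaCl balance: 181.9 + 0.498·S10 = 0.231·(2140 + S10)
(0.498 − 0.231)·S10 = 0.231×2140 − 181.9 = 312.44
S10 = 312.44 / 0.267 = 1170.2 kg/s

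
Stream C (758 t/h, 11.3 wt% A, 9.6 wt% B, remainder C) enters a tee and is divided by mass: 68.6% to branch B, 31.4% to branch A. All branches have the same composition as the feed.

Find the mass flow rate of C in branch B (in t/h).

Branch B total = 0.686×758 = 519.99 t/h.
C in B = 0.791×519.99 = 411.31 t/h.

411.3 t/h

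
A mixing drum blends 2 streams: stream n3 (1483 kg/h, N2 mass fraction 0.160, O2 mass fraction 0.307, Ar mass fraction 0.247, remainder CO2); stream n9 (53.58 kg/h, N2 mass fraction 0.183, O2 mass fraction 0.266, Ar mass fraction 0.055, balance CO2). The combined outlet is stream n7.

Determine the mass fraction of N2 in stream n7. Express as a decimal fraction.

0.161

Total flow out = 1483 + 53.58 = 1536.6 kg/h.
N2 in = 1483×0.160 + 53.58×0.183 = 247.09 kg/h.
N2 mass fraction in n7 = 247.09/1536.6 = 0.161.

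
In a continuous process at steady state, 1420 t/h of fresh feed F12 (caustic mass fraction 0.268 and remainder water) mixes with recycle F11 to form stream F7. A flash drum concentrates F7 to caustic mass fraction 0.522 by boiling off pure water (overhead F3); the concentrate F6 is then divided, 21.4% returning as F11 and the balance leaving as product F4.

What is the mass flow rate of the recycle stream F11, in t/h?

198.5 t/h

Overall caustic balance (none leaves overhead): caustic in fresh feed = caustic in product, i.e. 1420×0.268 = (1−0.214)·F6·0.522.
F6 = 380.56/(0.522×0.786) = 927.53 t/h.
Recycle F11 = 0.214×927.53 = 198.49 t/h.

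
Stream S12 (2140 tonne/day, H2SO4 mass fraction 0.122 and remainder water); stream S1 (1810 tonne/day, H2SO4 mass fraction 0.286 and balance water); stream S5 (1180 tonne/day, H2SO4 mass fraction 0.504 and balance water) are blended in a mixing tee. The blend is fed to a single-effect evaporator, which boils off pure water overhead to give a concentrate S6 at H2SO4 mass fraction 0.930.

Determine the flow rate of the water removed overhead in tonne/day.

H2SO4 entering = 2140×0.122 + 1810×0.286 + 1180×0.504 = 1373.5 tonne/day.
All H2SO4 reports to S6, so S6 = 1373.5/0.930 = 1476.8 tonne/day.
Total feed = 5130 tonne/day; overhead = 5130 − 1476.8 = 3653.2 tonne/day.

3653 tonne/day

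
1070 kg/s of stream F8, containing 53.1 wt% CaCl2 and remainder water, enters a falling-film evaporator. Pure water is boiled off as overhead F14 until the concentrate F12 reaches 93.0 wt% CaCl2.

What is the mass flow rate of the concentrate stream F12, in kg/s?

610.9 kg/s

CaCl2 is conserved: 1070×0.531 = 568.17 kg/s all reports to the concentrate.
Concentrate = 568.17/(target fraction) = 610.94 kg/s.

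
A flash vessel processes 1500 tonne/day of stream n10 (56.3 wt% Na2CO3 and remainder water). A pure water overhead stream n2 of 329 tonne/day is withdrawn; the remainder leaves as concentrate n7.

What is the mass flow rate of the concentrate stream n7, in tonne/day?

Concentrate = 1500 − 329 = 1171 tonne/day.

1171 tonne/day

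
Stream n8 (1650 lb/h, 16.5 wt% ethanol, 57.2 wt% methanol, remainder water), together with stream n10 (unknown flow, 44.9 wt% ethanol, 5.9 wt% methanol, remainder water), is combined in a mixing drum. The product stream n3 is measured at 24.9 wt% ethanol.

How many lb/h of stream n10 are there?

693 lb/h

Let n10 be the unknown flow. Total out = 1650 + n10.
ethanol balance: 272.25 + 0.449·n10 = 0.249·(1650 + n10)
(0.449 − 0.249)·n10 = 0.249×1650 − 272.25 = 138.6
n10 = 138.6 / 0.200 = 693 lb/h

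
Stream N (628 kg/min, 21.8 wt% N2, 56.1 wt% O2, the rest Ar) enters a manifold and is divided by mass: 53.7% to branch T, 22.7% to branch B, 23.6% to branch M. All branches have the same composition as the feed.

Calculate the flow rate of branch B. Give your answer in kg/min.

Branch B flow = 0.227×628 = 142.56 kg/min.

142.6 kg/min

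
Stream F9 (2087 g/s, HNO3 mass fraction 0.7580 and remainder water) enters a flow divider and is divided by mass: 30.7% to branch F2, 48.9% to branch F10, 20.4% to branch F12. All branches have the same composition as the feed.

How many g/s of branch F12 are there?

425.7 g/s

Branch F12 flow = 0.204×2087 = 425.75 g/s.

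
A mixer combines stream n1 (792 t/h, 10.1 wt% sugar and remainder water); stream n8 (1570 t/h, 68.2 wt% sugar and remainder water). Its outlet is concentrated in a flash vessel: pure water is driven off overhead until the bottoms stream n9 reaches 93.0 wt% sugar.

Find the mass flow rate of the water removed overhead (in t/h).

sugar entering = 792×0.101 + 1570×0.682 = 1150.7 t/h.
All sugar reports to n9, so n9 = 1150.7/0.930 = 1237.3 t/h.
Total feed = 2362 t/h; overhead = 2362 − 1237.3 = 1124.7 t/h.

1125 t/h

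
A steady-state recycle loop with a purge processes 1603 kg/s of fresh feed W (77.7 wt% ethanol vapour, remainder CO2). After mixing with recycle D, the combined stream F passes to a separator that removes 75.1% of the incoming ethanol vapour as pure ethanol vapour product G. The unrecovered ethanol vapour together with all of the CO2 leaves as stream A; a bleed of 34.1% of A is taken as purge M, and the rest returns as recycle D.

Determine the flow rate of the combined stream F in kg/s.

CO2 enters only via W and leaves only via the purge: 1603×0.223 = 0.341×(CO2 in A), and the separator passes all CO2, so CO2 in F = CO2 in A = 1048.3 kg/s.
ethanol vapour in F: m_A = 1603×0.777 + (1−0.341)·(1−0.751)·m_A, so m_A = 1245.5/0.8359 = 1490 kg/s.
F = 1490 + 1048.3 = 2538.3 kg/s.

2538 kg/s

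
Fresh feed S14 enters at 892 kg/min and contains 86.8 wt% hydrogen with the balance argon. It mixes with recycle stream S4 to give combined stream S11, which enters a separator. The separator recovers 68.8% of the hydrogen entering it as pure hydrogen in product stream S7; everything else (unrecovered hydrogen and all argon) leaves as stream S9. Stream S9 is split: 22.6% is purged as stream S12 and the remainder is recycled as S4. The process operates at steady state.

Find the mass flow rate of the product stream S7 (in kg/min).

hydrogen in S11: m_A = 892×0.868 + (1−0.226)·(1−0.688)·m_A, so m_A = 774.26/0.7585 = 1020.8 kg/min.
Product S7 = 0.688×1020.8 = 702.28 kg/min.

702.3 kg/min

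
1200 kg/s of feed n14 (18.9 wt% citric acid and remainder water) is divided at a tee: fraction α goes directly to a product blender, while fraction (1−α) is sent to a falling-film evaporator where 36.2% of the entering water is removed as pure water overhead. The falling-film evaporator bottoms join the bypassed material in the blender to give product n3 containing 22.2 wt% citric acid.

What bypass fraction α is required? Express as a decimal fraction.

All 1200×0.189 = 226.8 kg/s of citric acid reaches n3, so n3 = 226.8/0.222 = 1021.6 kg/s and vapour = 178.38 kg/s.
The evaporator receives (1−α)·1200 of feed at 0.811 water and removes 0.362 of that water:
0.362×0.811×(1−α)×1200 = 178.38
(1−α) = 178.38/352.3 = 0.5063;  α = 0.4937.

0.494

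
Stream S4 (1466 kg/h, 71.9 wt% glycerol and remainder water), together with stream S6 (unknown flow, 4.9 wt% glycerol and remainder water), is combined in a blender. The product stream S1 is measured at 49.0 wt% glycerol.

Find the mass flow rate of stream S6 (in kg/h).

Let S6 be the unknown flow. Total out = 1466 + S6.
glycerol balance: 1054.1 + 0.049·S6 = 0.490·(1466 + S6)
(0.049 − 0.490)·S6 = 0.490×1466 − 1054.1 = -335.71
S6 = -335.71 / -0.441 = 761.26 kg/h

761.3 kg/h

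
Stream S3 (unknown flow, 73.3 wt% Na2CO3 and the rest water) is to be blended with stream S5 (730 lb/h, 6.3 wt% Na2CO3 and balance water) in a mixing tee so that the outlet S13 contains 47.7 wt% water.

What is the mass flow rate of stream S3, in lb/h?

Let S3 be the unknown flow. Total out = 730 + S3.
water balance: 684.01 + 0.267·S3 = 0.477·(730 + S3)
(0.267 − 0.477)·S3 = 0.477×730 − 684.01 = -335.8
S3 = -335.8 / -0.210 = 1599 lb/h

1599 lb/h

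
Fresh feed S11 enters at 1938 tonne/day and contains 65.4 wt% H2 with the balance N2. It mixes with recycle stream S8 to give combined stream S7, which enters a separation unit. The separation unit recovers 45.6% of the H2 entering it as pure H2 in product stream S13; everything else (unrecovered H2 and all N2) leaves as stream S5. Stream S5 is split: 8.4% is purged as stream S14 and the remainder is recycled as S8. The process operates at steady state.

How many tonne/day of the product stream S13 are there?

H2 in S7: m_A = 1938×0.654 + (1−0.084)·(1−0.456)·m_A, so m_A = 1267.5/0.5017 = 2526.3 tonne/day.
Product S13 = 0.456×2526.3 = 1152 tonne/day.

1152 tonne/day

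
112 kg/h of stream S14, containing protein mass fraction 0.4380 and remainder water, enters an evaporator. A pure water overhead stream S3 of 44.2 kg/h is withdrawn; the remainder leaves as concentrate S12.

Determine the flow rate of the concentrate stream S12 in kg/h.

Concentrate = 112 − 44.2 = 67.8 kg/h.

67.8 kg/h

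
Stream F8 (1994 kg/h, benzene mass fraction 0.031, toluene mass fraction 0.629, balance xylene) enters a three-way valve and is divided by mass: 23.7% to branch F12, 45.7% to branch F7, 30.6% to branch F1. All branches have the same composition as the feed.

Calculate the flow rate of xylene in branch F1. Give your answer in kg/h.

207.5 kg/h

Branch F1 total = 0.306×1994 = 610.16 kg/h.
xylene in F1 = 0.340×610.16 = 207.46 kg/h.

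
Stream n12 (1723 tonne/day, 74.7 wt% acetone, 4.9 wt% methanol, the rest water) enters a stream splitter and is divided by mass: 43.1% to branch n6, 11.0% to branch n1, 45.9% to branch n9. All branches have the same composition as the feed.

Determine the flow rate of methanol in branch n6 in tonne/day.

36.39 tonne/day

Branch n6 total = 0.431×1723 = 742.61 tonne/day.
methanol in n6 = 0.049×742.61 = 36.388 tonne/day.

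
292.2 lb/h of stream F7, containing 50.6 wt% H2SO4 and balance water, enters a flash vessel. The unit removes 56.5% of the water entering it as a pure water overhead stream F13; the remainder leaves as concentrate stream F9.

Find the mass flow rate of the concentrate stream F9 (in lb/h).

water entering = 292.2×0.494 = 144.35 lb/h; overhead removed = 0.565×144.35 = 81.556 lb/h.
Concentrate = 292.2 − 81.556 = 210.64 lb/h.

210.6 lb/h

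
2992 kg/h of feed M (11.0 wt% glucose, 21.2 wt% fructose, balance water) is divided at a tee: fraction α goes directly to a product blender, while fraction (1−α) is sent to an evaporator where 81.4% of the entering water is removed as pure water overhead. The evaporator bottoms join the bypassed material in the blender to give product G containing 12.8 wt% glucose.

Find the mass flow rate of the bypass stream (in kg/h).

2230 kg/h

All 2992×0.110 = 329.12 kg/h of glucose reaches G, so G = 329.12/0.128 = 2571.2 kg/h and vapour = 420.75 kg/h.
The evaporator receives (1−α)·2992 of feed at 0.678 water and removes 0.814 of that water:
0.814×0.678×(1−α)×2992 = 420.75
(1−α) = 420.75/1651.3 = 0.2548;  α = 0.7452.
Bypass flow = 0.7452×2992 = 2229.6 kg/h.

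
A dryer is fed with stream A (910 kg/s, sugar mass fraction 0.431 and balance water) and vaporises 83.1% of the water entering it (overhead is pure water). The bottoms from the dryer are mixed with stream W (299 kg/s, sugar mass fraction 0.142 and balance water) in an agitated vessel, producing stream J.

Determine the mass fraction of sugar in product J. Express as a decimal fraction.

0.558

Vapour removed = 0.831×0.569×910 = 430.28 kg/s; concentrate = 479.72 kg/s.
sugar reaching the mixer = 392.21 (from concentrate) + 299×0.142 = 434.67 kg/s.
Product flow = 479.72 + 299 = 778.72 kg/s; sugar fraction = 0.558.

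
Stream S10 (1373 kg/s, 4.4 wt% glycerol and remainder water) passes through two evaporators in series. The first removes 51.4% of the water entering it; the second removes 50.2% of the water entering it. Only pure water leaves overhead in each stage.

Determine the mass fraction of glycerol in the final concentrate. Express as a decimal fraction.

water in feed = 1373×0.956 = 1312.6 kg/s.
After stage 1: water left = (1−0.514)×1312.6 = 637.92; stream total = 698.33 kg/s.
After stage 2: water left = (1−0.502)×637.92 = 317.68; final concentrate = 378.1 kg/s.
glycerol fraction = 60.412/378.1 = 0.160.

0.160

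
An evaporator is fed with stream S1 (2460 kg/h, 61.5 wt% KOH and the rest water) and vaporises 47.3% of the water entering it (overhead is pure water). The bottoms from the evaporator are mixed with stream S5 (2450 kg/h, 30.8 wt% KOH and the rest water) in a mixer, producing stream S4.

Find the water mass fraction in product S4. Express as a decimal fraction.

Vapour removed = 0.473×0.385×2460 = 447.98 kg/h; concentrate = 2012 kg/h.
water reaching the mixer = 499.12 (from concentrate) + 2450×0.692 = 2194.5 kg/h.
Product flow = 2012 + 2450 = 4462 kg/h; water fraction = 0.4918.

0.4918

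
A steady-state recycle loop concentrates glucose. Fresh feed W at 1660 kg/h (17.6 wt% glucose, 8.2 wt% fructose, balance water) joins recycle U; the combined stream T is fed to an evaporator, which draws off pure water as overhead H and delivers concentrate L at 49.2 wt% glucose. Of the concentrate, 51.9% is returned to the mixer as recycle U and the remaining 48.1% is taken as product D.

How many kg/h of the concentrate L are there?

Overall glucose balance (none leaves overhead): glucose in fresh feed = glucose in product, i.e. 1660×0.176 = (1−0.519)·L·0.492.
L = 292.16/(0.492×0.481) = 1234.6 kg/h.

1235 kg/h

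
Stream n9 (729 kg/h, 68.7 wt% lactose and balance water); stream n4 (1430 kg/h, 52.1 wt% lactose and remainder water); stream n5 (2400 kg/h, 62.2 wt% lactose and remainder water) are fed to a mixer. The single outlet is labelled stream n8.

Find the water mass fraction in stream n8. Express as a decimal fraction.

0.3993

Total flow out = 729 + 1430 + 2400 = 4559 kg/h.
water in = 729×0.313 + 1430×0.479 + 2400×0.378 = 1820.3 kg/h.
water mass fraction in n8 = 1820.3/4559 = 0.3993.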